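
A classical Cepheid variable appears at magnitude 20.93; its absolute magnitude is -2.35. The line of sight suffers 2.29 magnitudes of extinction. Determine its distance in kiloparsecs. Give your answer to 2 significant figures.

m − M = 5 log₁₀(d/10 pc) + A  ⇒  20.93 − (-2.35) − 2.29 = 5 log₁₀(d/10)
20.990 = 5 log₁₀(d/10)
log₁₀ d = (m − M − A)/5 + 1 = 5.1980
d = 10^5.1980 = 157800 pc
= 157.8 kpc

d ≈ 160 kpc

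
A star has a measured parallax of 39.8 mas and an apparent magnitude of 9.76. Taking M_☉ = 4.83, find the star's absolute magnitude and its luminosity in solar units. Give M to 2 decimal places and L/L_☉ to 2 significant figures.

M ≈ 7.76; L/L_☉ ≈ 0.067

d = 1/p = 1000/39.8 mas = 25.13 pc
M = m − 5 log₁₀ d + 5 = 9.76 − 5·1.4001 + 5 = 7.759
M − M_☉ = 7.759 − 4.83 = 2.929
L/L_☉ = 10^(−0.4 × 2.929) = 0.06733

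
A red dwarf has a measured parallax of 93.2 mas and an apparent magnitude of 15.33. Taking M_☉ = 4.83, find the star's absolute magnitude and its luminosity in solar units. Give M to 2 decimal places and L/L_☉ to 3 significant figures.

d = 1/p = 1000/93.2 mas = 10.73 pc
M = m − 5 log₁₀ d + 5 = 15.33 − 5·1.0306 + 5 = 15.177
M − M_☉ = 15.177 − 4.83 = 10.347
L/L_☉ = 10^(−0.4 × 10.347) = 7.264×10^-5

M ≈ 15.18; L/L_☉ ≈ 7.26×10^-5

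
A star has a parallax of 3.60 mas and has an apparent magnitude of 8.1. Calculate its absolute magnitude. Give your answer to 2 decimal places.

M ≈ 0.88

p = 3.60 mas = 3.60×10^-3″ → d = 1/p = 277.8 pc
5 log₁₀(d/10 pc) = 5 log₁₀(277.8) − 5 = 7.218
M = m − 5 log₁₀(d/10) = 8.1 − 7.218 = 0.882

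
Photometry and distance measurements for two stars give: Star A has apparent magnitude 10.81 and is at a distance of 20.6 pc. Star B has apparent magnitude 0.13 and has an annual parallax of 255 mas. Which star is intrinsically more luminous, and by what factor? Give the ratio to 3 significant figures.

Star B is more luminous, by a factor of 678.

Star A: M = m − 5 log₁₀ d + 5 = 10.81 − 5·1.3139 + 5 = 9.241
Star B: p = 255 mas = 0.255″ → d = 1/p = 3.922 pc
Star B: M = m − 5 log₁₀ d + 5 = 0.13 − 5·0.5935 + 5 = 2.163
ΔM = M_A − M_B = 9.241 − (2.163) = 7.078; smaller M is more luminous → Star B.
L ratio = 10^(0.4 |ΔM|) = 10^2.831 = 677.9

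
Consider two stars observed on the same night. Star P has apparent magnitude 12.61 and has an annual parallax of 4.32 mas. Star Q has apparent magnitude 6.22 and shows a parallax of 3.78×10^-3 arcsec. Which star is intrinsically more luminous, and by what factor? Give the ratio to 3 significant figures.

Star P: p = 4.32 mas = 4.32×10^-3″ → d = 1/p = 231.5 pc
Star P: M = m − 5 log₁₀ d + 5 = 12.61 − 5·2.3645 + 5 = 5.787
Star Q: d = 1/p = 1/3.78×10^-3″ = 264.6 pc
Star Q: M = m − 5 log₁₀ d + 5 = 6.22 − 5·2.4225 + 5 = -0.893
ΔM = M_P − M_Q = 5.787 − (-0.893) = 6.680; smaller M is more luminous → Star Q.
L ratio = 10^(0.4 |ΔM|) = 10^2.672 = 469.9

Star Q is more luminous, by a factor of 470.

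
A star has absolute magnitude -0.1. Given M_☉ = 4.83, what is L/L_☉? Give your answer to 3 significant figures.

L/L_☉ ≈ 93.8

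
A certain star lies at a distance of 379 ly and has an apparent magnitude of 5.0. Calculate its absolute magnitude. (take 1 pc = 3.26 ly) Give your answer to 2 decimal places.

d = 379 ly / 3.26 = 116.3 pc
5 log₁₀(d/10 pc) = 5 log₁₀(116.3) − 5 = 5.327
M = m − 5 log₁₀(d/10) = 5.0 − 5.327 = -0.327

M ≈ -0.33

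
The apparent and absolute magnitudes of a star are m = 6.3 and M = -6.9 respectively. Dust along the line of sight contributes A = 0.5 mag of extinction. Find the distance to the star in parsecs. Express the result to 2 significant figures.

m − M = 5 log₁₀(d/10 pc) + A  ⇒  6.3 − (-6.9) − 0.5 = 5 log₁₀(d/10)
12.700 = 5 log₁₀(d/10)
log₁₀ d = (m − M − A)/5 + 1 = 3.5400
d = 10^3.5400 = 3467 pc

d ≈ 3500 pc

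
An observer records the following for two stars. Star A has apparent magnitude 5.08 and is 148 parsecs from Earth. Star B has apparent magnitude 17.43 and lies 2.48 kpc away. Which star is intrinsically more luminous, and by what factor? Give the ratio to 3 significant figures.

Star A is more luminous, by a factor of 310.

Star A: M = m − 5 log₁₀ d + 5 = 5.08 − 5·2.1703 + 5 = -0.771
Star B: d = 2.48 kpc = 2480 pc
Star B: M = m − 5 log₁₀ d + 5 = 17.43 − 5·3.3945 + 5 = 5.458
ΔM = M_A − M_B = -0.771 − (5.458) = -6.229; smaller M is more luminous → Star A.
L ratio = 10^(0.4 |ΔM|) = 10^2.492 = 310.2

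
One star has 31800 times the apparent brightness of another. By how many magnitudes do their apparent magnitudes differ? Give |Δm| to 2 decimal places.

Pogson: Δm = −2.5 log₁₀(ratio) = −2.5 log₁₀(31800) = −2.5 × 4.5024 = -11.256

|Δm| ≈ 11.26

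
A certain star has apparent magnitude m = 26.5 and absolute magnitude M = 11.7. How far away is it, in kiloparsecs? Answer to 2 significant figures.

Distance modulus: m − M = 26.5 − (11.7) = 14.800
m − M = 5 log₁₀ d − 5
log₁₀ d = (m − M)/5 + 1 = 3.9600
d = 10^3.9600 = 9120 pc
= 9.120 kpc

d ≈ 9.1 kpc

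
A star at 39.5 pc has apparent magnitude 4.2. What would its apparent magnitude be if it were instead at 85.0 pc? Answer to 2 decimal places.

m ≈ 5.86

Flux ∝ 1/d², so Δm = 5 log₁₀(d₂/d₁) = 5 log₁₀(85.0/39.5) = 1.664
m₂ = m₁ + Δm = 4.2 + (1.664) = 5.864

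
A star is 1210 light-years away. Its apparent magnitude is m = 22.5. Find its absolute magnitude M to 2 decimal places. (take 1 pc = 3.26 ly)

d = 1210 ly / 3.26 = 371.2 pc
5 log₁₀(d/10 pc) = 5 log₁₀(371.2) − 5 = 7.848
M = m − 5 log₁₀(d/10) = 22.5 − 7.848 = 14.652

M ≈ 14.65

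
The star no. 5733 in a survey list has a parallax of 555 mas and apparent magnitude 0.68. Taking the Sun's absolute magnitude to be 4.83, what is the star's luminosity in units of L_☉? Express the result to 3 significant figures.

d = 1/p = 1000/555 mas = 1.802 pc
M = m − 5 log₁₀ d + 5 = 0.68 − 5·0.2557 + 5 = 4.401
M − M_☉ = 4.401 − 4.83 = -0.429
L/L_☉ = 10^(−0.4 × -0.429) = 1.484

L/L_☉ ≈ 1.48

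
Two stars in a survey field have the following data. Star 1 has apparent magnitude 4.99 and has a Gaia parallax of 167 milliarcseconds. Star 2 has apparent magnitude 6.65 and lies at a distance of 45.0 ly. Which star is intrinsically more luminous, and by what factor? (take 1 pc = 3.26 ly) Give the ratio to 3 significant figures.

Star 2 is more luminous, by a factor of 1.15.

Star 1: p = 167 mas = 0.167″ → d = 1/p = 5.988 pc
Star 1: M = m − 5 log₁₀ d + 5 = 4.99 − 5·0.7773 + 5 = 6.104
Star 2: d = 45.0 ly / 3.26 = 13.80 pc
Star 2: M = m − 5 log₁₀ d + 5 = 6.65 − 5·1.1400 + 5 = 5.950
ΔM = M_1 − M_2 = 6.104 − (5.950) = 0.154; smaller M is more luminous → Star 2.
L ratio = 10^(0.4 |ΔM|) = 10^0.061 = 1.152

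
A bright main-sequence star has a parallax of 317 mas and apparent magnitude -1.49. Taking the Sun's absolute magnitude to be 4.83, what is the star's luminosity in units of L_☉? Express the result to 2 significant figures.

L/L_☉ ≈ 34

d = 1/p = 1000/317 mas = 3.155 pc
M = m − 5 log₁₀ d + 5 = -1.49 − 5·0.4989 + 5 = 1.015
M − M_☉ = 1.015 − 4.83 = -3.815
L/L_☉ = 10^(−0.4 × -3.815) = 33.56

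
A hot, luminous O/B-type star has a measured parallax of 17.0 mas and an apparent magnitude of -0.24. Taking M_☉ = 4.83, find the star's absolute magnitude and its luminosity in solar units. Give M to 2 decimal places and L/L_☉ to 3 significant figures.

M ≈ -4.09; L/L_☉ ≈ 3690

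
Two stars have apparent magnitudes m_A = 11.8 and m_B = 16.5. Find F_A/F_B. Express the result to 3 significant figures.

F_A/F_B ≈ 75.9

Δm = 11.8 − (16.5) = -4.7
Flux ratio = 10^(−0.4 Δm) = 10^(−0.4 × -4.7) = 10^1.880 = 75.86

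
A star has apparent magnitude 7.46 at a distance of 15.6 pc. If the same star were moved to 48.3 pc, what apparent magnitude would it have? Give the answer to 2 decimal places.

Flux ∝ 1/d², so Δm = 5 log₁₀(d₂/d₁) = 5 log₁₀(48.3/15.6) = 2.454
m₂ = m₁ + Δm = 7.46 + (2.454) = 9.914

m ≈ 9.91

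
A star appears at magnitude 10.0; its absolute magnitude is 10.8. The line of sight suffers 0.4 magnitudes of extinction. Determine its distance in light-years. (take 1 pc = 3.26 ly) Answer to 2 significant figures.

m − M = 5 log₁₀(d/10 pc) + A  ⇒  10.0 − (10.8) − 0.4 = 5 log₁₀(d/10)
-1.200 = 5 log₁₀(d/10)
log₁₀ d = (m − M − A)/5 + 1 = 0.7600
d = 10^0.7600 = 5.754 pc
= 18.76 ly

d ≈ 19 ly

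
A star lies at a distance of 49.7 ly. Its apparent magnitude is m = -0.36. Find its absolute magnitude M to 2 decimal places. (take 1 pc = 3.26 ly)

M ≈ -1.28

d = 49.7 ly / 3.26 = 15.25 pc
5 log₁₀(d/10 pc) = 5 log₁₀(15.25) − 5 = 0.916
M = m − 5 log₁₀(d/10) = -0.36 − 0.916 = -1.276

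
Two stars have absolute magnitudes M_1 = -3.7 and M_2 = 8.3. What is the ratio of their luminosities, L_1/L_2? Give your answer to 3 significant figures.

L_1/L_2 ≈ 63100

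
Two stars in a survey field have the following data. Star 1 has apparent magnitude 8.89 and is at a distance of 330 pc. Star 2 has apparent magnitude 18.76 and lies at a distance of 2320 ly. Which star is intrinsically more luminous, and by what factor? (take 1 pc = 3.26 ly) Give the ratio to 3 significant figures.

Star 1: M = m − 5 log₁₀ d + 5 = 8.89 − 5·2.5185 + 5 = 1.297
Star 2: d = 2320 ly / 3.26 = 711.7 pc
Star 2: M = m − 5 log₁₀ d + 5 = 18.76 − 5·2.8523 + 5 = 9.499
ΔM = M_1 − M_2 = 1.297 − (9.499) = -8.201; smaller M is more luminous → Star 1.
L ratio = 10^(0.4 |ΔM|) = 10^3.280 = 1908

Star 1 is more luminous, by a factor of 1910.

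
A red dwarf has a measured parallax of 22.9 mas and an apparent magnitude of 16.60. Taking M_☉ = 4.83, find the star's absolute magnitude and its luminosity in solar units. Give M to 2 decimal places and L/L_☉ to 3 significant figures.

d = 1/p = 1000/22.9 mas = 43.67 pc
M = m − 5 log₁₀ d + 5 = 16.60 − 5·1.6402 + 5 = 13.399
M − M_☉ = 13.399 − 4.83 = 8.569
L/L_☉ = 10^(−0.4 × 8.569) = 3.735×10^-4

M ≈ 13.40; L/L_☉ ≈ 3.74×10^-4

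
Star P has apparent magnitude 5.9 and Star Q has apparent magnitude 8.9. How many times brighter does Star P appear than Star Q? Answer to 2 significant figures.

16

Δm = 5.9 − (8.9) = -3.0
Flux ratio = 10^(−0.4 Δm) = 10^(−0.4 × -3.0) = 10^1.200 = 15.85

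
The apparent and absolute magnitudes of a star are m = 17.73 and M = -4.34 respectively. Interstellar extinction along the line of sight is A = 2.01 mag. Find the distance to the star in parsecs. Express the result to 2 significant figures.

d ≈ 100000 pc

m − M = 5 log₁₀(d/10 pc) + A  ⇒  17.73 − (-4.34) − 2.01 = 5 log₁₀(d/10)
20.060 = 5 log₁₀(d/10)
log₁₀ d = (m − M − A)/5 + 1 = 5.0120
d = 10^5.0120 = 102800 pc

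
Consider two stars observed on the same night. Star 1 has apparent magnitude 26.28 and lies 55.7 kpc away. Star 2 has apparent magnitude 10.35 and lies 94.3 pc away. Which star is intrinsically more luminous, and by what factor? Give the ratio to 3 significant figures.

Star 1: d = 55.7 kpc = 55700 pc
Star 1: M = m − 5 log₁₀ d + 5 = 26.28 − 5·4.7459 + 5 = 7.551
Star 2: M = m − 5 log₁₀ d + 5 = 10.35 − 5·1.9745 + 5 = 5.477
ΔM = M_1 − M_2 = 7.551 − (5.477) = 2.073; smaller M is more luminous → Star 2.
L ratio = 10^(0.4 |ΔM|) = 10^0.829 = 6.750

Star 2 is more luminous, by a factor of 6.75.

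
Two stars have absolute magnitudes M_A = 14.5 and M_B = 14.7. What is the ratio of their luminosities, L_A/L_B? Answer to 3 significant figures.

L_A/L_B ≈ 1.20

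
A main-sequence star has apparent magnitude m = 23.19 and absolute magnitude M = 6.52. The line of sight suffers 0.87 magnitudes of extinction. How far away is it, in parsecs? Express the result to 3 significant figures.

m − M = 5 log₁₀(d/10 pc) + A  ⇒  23.19 − (6.52) − 0.87 = 5 log₁₀(d/10)
15.800 = 5 log₁₀(d/10)
log₁₀ d = (m − M − A)/5 + 1 = 4.1600
d = 10^4.1600 = 14450 pc

d ≈ 14500 pc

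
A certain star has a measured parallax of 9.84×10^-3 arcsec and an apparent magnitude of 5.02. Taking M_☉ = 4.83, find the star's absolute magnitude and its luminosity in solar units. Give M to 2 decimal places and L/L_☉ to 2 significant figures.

M ≈ -0.02; L/L_☉ ≈ 87

d = 1/p = 1/9.84×10^-3″ = 101.6 pc
M = m − 5 log₁₀ d + 5 = 5.02 − 5·2.0070 + 5 = -0.015
M − M_☉ = -0.015 − 4.83 = -4.845
L/L_☉ = 10^(−0.4 × -4.845) = 86.70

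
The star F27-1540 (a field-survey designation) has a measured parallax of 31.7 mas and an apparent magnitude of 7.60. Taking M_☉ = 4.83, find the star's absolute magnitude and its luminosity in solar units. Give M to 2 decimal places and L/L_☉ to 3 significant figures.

M ≈ 5.11; L/L_☉ ≈ 0.776

d = 1/p = 1000/31.7 mas = 31.55 pc
M = m − 5 log₁₀ d + 5 = 7.60 − 5·1.4989 + 5 = 5.105
M − M_☉ = 5.105 − 4.83 = 0.275
L/L_☉ = 10^(−0.4 × 0.275) = 0.7760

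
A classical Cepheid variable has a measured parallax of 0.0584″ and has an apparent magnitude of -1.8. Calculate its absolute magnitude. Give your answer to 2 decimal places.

M ≈ -2.97

d = 1/p = 1/0.0584″ = 17.12 pc
5 log₁₀(d/10 pc) = 5 log₁₀(17.12) − 5 = 1.168
M = m − 5 log₁₀(d/10) = -1.8 − 1.168 = -2.968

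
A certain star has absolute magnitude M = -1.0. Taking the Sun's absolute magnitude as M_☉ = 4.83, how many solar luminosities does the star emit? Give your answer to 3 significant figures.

L/L_☉ ≈ 215

M − M_☉ = -1.0 − 4.83 = -5.830
L/L_☉ = 10^(−0.4 (M − M_☉)) = 10^2.332 = 214.8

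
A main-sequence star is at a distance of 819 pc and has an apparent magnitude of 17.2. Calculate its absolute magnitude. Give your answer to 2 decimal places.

M ≈ 7.63

5 log₁₀(d/10 pc) = 5 log₁₀(819.0) − 5 = 9.566
M = m − 5 log₁₀(d/10) = 17.2 − 9.566 = 7.634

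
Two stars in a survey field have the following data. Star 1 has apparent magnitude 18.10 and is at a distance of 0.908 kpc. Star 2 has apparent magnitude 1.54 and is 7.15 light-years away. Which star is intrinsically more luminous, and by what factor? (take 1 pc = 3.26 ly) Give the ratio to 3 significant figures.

Star 2 is more luminous, by a factor of 24.5.

Star 1: d = 0.908 kpc = 908.0 pc
Star 1: M = m − 5 log₁₀ d + 5 = 18.10 − 5·2.9581 + 5 = 8.310
Star 2: d = 7.15 ly / 3.26 = 2.193 pc
Star 2: M = m − 5 log₁₀ d + 5 = 1.54 − 5·0.3411 + 5 = 4.835
ΔM = M_1 − M_2 = 8.310 − (4.835) = 3.475; smaller M is more luminous → Star 2.
L ratio = 10^(0.4 |ΔM|) = 10^1.390 = 24.55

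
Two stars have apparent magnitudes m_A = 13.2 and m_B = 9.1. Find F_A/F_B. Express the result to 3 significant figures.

F_A/F_B ≈ 0.0229

Δm = 13.2 − (9.1) = 4.1
Flux ratio = 10^(−0.4 Δm) = 10^(−0.4 × 4.1) = 10^-1.640 = 0.02291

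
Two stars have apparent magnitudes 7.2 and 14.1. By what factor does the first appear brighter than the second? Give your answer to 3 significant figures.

575

Δm = 7.2 − (14.1) = -6.9
Flux ratio = 10^(−0.4 Δm) = 10^(−0.4 × -6.9) = 10^2.760 = 575.4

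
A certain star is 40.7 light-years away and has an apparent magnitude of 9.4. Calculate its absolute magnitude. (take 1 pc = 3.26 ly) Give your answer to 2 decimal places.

d = 40.7 ly / 3.26 = 12.48 pc
5 log₁₀(d/10 pc) = 5 log₁₀(12.48) − 5 = 0.482
M = m − 5 log₁₀(d/10) = 9.4 − 0.482 = 8.918

M ≈ 8.92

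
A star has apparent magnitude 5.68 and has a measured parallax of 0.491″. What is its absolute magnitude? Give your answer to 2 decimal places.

M ≈ 9.14

d = 1/p = 1/0.491″ = 2.037 pc
5 log₁₀(d/10 pc) = 5 log₁₀(2.037) − 5 = -3.455
M = m − 5 log₁₀(d/10) = 5.68 + 3.455 = 9.135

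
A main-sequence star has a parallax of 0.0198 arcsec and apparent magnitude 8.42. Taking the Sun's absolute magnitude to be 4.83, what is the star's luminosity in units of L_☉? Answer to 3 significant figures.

L/L_☉ ≈ 0.935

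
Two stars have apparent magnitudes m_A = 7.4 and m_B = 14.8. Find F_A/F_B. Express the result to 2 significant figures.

F_A/F_B ≈ 910

Δm = 7.4 − (14.8) = -7.4
Flux ratio = 10^(−0.4 Δm) = 10^(−0.4 × -7.4) = 10^2.960 = 912.0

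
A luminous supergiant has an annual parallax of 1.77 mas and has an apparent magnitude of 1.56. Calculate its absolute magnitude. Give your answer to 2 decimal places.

p = 1.77 mas = 1.77×10^-3″ → d = 1/p = 565.0 pc
5 log₁₀(d/10 pc) = 5 log₁₀(565.0) − 5 = 8.760
M = m − 5 log₁₀(d/10) = 1.56 − 8.760 = -7.200

M ≈ -7.20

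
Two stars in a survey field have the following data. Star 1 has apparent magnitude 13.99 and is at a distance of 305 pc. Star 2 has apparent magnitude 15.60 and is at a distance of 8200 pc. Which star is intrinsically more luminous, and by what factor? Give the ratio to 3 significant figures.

Star 2 is more luminous, by a factor of 164.

Star 1: M = m − 5 log₁₀ d + 5 = 13.99 − 5·2.4843 + 5 = 6.569
Star 2: M = m − 5 log₁₀ d + 5 = 15.60 − 5·3.9138 + 5 = 1.031
ΔM = M_1 − M_2 = 6.569 − (1.031) = 5.538; smaller M is more luminous → Star 2.
L ratio = 10^(0.4 |ΔM|) = 10^2.215 = 164.1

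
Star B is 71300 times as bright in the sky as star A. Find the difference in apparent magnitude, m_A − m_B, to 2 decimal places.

m_A − m_B ≈ 12.13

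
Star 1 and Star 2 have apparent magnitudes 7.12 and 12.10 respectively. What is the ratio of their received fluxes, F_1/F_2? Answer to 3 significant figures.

F_1/F_2 ≈ 98.2

Δm = 7.12 − (12.10) = -4.98
Flux ratio = 10^(−0.4 Δm) = 10^(−0.4 × -4.98) = 10^1.992 = 98.17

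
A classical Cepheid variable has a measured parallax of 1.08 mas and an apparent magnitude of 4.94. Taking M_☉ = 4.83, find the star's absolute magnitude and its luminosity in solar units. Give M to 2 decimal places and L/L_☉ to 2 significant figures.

d = 1/p = 1000/1.08 mas = 925.9 pc
M = m − 5 log₁₀ d + 5 = 4.94 − 5·2.9666 + 5 = -4.893
M − M_☉ = -4.893 − 4.83 = -9.723
L/L_☉ = 10^(−0.4 × -9.723) = 7747

M ≈ -4.89; L/L_☉ ≈ 7700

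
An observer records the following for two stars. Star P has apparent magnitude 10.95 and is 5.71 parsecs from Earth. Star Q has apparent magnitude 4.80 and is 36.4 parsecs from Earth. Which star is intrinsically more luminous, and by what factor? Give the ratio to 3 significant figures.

Star P: M = m − 5 log₁₀ d + 5 = 10.95 − 5·0.7566 + 5 = 12.167
Star Q: M = m − 5 log₁₀ d + 5 = 4.80 − 5·1.5611 + 5 = 1.994
ΔM = M_P − M_Q = 12.167 − (1.994) = 10.172; smaller M is more luminous → Star Q.
L ratio = 10^(0.4 |ΔM|) = 10^4.069 = 11720

Star Q is more luminous, by a factor of 11700.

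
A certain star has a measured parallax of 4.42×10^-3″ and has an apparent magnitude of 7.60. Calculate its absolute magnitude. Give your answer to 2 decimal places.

M ≈ 0.83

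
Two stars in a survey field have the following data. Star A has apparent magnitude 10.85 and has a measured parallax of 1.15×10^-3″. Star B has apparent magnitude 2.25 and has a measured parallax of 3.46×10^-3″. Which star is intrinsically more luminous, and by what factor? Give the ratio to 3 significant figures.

Star B is more luminous, by a factor of 304.

Star A: d = 1/p = 1/1.15×10^-3″ = 869.6 pc
Star A: M = m − 5 log₁₀ d + 5 = 10.85 − 5·2.9393 + 5 = 1.153
Star B: d = 1/p = 1/3.46×10^-3″ = 289.0 pc
Star B: M = m − 5 log₁₀ d + 5 = 2.25 − 5·2.4609 + 5 = -5.055
ΔM = M_A − M_B = 1.153 − (-5.055) = 6.208; smaller M is more luminous → Star B.
L ratio = 10^(0.4 |ΔM|) = 10^2.483 = 304.3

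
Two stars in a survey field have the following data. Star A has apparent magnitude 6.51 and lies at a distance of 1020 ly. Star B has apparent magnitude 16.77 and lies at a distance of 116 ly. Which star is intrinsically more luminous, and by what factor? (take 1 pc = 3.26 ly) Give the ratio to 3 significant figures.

Star A: d = 1020 ly / 3.26 = 312.9 pc
Star A: M = m − 5 log₁₀ d + 5 = 6.51 − 5·2.4954 + 5 = -0.967
Star B: d = 116 ly / 3.26 = 35.58 pc
Star B: M = m − 5 log₁₀ d + 5 = 16.77 − 5·1.5512 + 5 = 14.014
ΔM = M_A − M_B = -0.967 − (14.014) = -14.981; smaller M is more luminous → Star A.
L ratio = 10^(0.4 |ΔM|) = 10^5.992 = 982400

Star A is more luminous, by a factor of 982000.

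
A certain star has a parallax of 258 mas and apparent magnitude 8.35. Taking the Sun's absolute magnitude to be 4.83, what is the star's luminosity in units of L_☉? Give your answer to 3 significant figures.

d = 1/p = 1000/258 mas = 3.876 pc
M = m − 5 log₁₀ d + 5 = 8.35 − 5·0.5884 + 5 = 10.408
M − M_☉ = 10.408 − 4.83 = 5.578
L/L_☉ = 10^(−0.4 × 5.578) = 5.872×10^-3

L/L_☉ ≈ 5.87×10^-3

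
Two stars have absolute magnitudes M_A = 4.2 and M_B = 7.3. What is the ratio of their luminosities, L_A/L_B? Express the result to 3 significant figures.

L_A/L_B ≈ 17.4

ΔM = M_A − M_B = -3.1
L_A/L_B = 10^(−0.4 ΔM) = 10^1.240 = 17.38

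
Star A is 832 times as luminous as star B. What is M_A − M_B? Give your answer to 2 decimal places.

M_A − M_B ≈ -7.30

Pogson: ΔM = −2.5 log₁₀(ratio) = −2.5 log₁₀(832) = −2.5 × 2.9201 = -7.300
Star A is brighter, so it has the smaller magnitude: the difference is negative.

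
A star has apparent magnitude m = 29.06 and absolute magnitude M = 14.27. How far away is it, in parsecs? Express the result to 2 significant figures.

μ = m − M = 14.790
m − M = 5 log₁₀ d − 5
log₁₀ d = (m − M)/5 + 1 = 3.9580
d = 10^3.9580 = 9078 pc

d ≈ 9100 pc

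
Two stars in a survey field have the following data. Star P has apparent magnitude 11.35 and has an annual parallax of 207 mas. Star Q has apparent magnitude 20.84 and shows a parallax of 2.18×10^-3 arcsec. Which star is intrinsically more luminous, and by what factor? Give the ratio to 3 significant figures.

Star Q is more luminous, by a factor of 1.44.

Star P: p = 207 mas = 0.207″ → d = 1/p = 4.831 pc
Star P: M = m − 5 log₁₀ d + 5 = 11.35 − 5·0.6840 + 5 = 12.930
Star Q: d = 1/p = 1/2.18×10^-3″ = 458.7 pc
Star Q: M = m − 5 log₁₀ d + 5 = 20.84 − 5·2.6615 + 5 = 12.532
ΔM = M_P − M_Q = 12.930 − (12.532) = 0.398; smaller M is more luminous → Star Q.
L ratio = 10^(0.4 |ΔM|) = 10^0.159 = 1.442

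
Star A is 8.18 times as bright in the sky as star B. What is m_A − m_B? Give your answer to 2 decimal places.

m_A − m_B ≈ -2.28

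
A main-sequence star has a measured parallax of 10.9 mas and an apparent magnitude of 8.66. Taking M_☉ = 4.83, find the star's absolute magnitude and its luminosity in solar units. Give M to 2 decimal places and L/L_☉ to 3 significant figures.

d = 1/p = 1000/10.9 mas = 91.74 pc
M = m − 5 log₁₀ d + 5 = 8.66 − 5·1.9626 + 5 = 3.847
M − M_☉ = 3.847 − 4.83 = -0.983
L/L_☉ = 10^(−0.4 × -0.983) = 2.473

M ≈ 3.85; L/L_☉ ≈ 2.47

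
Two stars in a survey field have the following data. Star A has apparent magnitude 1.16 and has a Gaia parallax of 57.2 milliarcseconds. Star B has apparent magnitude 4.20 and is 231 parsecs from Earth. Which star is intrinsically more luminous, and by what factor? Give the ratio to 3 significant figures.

Star B is more luminous, by a factor of 10.6.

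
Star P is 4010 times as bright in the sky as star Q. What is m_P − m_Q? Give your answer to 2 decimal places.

m_P − m_Q ≈ -9.01

Pogson: Δm = −2.5 log₁₀(ratio) = −2.5 log₁₀(4010) = −2.5 × 3.6031 = -9.008
Star P is brighter, so it has the smaller magnitude: the difference is negative.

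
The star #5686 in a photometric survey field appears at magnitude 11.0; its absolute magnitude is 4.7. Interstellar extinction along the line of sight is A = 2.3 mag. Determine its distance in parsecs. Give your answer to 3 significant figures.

m − M = 5 log₁₀(d/10 pc) + A  ⇒  11.0 − (4.7) − 2.3 = 5 log₁₀(d/10)
4.000 = 5 log₁₀(d/10)
log₁₀ d = (m − M − A)/5 + 1 = 1.8000
d = 10^1.8000 = 63.10 pc

d ≈ 63.1 pc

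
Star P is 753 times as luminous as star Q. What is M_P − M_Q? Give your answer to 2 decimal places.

Pogson: ΔM = −2.5 log₁₀(ratio) = −2.5 log₁₀(753) = −2.5 × 2.8768 = -7.192
Star P is brighter, so it has the smaller magnitude: the difference is negative.

M_P − M_Q ≈ -7.19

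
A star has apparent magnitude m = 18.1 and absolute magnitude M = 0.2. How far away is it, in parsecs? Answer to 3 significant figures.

Distance modulus: m − M = 18.1 − (0.2) = 17.900
m − M = 5 log₁₀ d − 5
log₁₀ d = (m − M)/5 + 1 = 4.5800
d = 10^4.5800 = 38020 pc

d ≈ 38000 pc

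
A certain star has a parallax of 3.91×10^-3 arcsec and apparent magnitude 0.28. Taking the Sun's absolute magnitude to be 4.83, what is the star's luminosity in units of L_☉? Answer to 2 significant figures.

L/L_☉ ≈ 43000

d = 1/p = 1/3.91×10^-3″ = 255.8 pc
M = m − 5 log₁₀ d + 5 = 0.28 − 5·2.4078 + 5 = -6.759
M − M_☉ = -6.759 − 4.83 = -11.589
L/L_☉ = 10^(−0.4 × -11.589) = 43220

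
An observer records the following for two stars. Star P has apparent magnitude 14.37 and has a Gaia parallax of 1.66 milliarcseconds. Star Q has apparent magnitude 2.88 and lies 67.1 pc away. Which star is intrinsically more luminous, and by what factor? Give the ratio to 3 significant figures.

Star P: p = 1.66 mas = 1.66×10^-3″ → d = 1/p = 602.4 pc
Star P: M = m − 5 log₁₀ d + 5 = 14.37 − 5·2.7799 + 5 = 5.471
Star Q: M = m − 5 log₁₀ d + 5 = 2.88 − 5·1.8267 + 5 = -1.254
ΔM = M_P − M_Q = 5.471 − (-1.254) = 6.724; smaller M is more luminous → Star Q.
L ratio = 10^(0.4 |ΔM|) = 10^2.690 = 489.4

Star Q is more luminous, by a factor of 489.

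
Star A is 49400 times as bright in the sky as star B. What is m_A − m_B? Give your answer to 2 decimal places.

m_A − m_B ≈ -11.73

Pogson: Δm = −2.5 log₁₀(ratio) = −2.5 log₁₀(49400) = −2.5 × 4.6937 = -11.734
Star A is brighter, so it has the smaller magnitude: the difference is negative.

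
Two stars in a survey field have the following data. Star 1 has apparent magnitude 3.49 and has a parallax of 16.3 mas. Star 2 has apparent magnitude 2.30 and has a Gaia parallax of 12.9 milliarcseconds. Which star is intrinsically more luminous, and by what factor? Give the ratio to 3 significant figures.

Star 2 is more luminous, by a factor of 4.78.

Star 1: p = 16.3 mas = 0.0163″ → d = 1/p = 61.35 pc
Star 1: M = m − 5 log₁₀ d + 5 = 3.49 − 5·1.7878 + 5 = -0.449
Star 2: p = 12.9 mas = 0.0129″ → d = 1/p = 77.52 pc
Star 2: M = m − 5 log₁₀ d + 5 = 2.30 − 5·1.8894 + 5 = -2.147
ΔM = M_1 − M_2 = -0.449 − (-2.147) = 1.698; smaller M is more luminous → Star 2.
L ratio = 10^(0.4 |ΔM|) = 10^0.679 = 4.777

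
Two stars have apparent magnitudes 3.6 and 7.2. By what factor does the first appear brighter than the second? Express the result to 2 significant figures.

Δm = 3.6 − (7.2) = -3.6
Flux ratio = 10^(−0.4 Δm) = 10^(−0.4 × -3.6) = 10^1.440 = 27.54

28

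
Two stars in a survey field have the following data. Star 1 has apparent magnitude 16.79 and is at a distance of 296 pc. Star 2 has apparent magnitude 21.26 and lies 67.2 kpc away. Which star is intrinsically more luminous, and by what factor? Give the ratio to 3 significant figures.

Star 2 is more luminous, by a factor of 840.

Star 1: M = m − 5 log₁₀ d + 5 = 16.79 − 5·2.4713 + 5 = 9.434
Star 2: d = 67.2 kpc = 67200 pc
Star 2: M = m − 5 log₁₀ d + 5 = 21.26 − 5·4.8274 + 5 = 2.123
ΔM = M_1 − M_2 = 9.434 − (2.123) = 7.310; smaller M is more luminous → Star 2.
L ratio = 10^(0.4 |ΔM|) = 10^2.924 = 839.8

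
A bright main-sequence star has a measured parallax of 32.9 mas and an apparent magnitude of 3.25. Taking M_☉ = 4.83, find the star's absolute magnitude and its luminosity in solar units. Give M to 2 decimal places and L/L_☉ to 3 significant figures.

M ≈ 0.84; L/L_☉ ≈ 39.6

d = 1/p = 1000/32.9 mas = 30.40 pc
M = m − 5 log₁₀ d + 5 = 3.25 − 5·1.4828 + 5 = 0.836
M − M_☉ = 0.836 − 4.83 = -3.994
L/L_☉ = 10^(−0.4 × -3.994) = 39.59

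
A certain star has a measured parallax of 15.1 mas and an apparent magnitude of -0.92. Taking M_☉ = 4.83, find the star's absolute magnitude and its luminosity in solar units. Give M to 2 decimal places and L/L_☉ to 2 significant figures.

M ≈ -5.03; L/L_☉ ≈ 8800

d = 1/p = 1000/15.1 mas = 66.23 pc
M = m − 5 log₁₀ d + 5 = -0.92 − 5·1.8210 + 5 = -5.025
M − M_☉ = -5.025 − 4.83 = -9.855
L/L_☉ = 10^(−0.4 × -9.855) = 8751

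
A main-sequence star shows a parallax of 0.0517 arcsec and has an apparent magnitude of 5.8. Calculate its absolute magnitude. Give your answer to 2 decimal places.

M ≈ 4.37

d = 1/p = 1/0.0517″ = 19.34 pc
5 log₁₀(d/10 pc) = 5 log₁₀(19.34) − 5 = 1.433
M = m − 5 log₁₀(d/10) = 5.8 − 1.433 = 4.367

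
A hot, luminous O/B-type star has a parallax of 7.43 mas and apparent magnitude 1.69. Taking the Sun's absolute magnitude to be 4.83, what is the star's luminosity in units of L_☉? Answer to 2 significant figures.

d = 1/p = 1000/7.43 mas = 134.6 pc
M = m − 5 log₁₀ d + 5 = 1.69 − 5·2.1290 + 5 = -3.955
M − M_☉ = -3.955 − 4.83 = -8.785
L/L_☉ = 10^(−0.4 × -8.785) = 3266

L/L_☉ ≈ 3300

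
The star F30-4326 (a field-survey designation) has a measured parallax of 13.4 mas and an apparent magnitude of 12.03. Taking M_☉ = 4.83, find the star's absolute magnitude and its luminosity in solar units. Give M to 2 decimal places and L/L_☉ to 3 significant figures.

M ≈ 7.67; L/L_☉ ≈ 0.0734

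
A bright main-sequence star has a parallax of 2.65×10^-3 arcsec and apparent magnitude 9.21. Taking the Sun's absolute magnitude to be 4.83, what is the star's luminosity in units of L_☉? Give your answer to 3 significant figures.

d = 1/p = 1/2.65×10^-3″ = 377.4 pc
M = m − 5 log₁₀ d + 5 = 9.21 − 5·2.5768 + 5 = 1.326
M − M_☉ = 1.326 − 4.83 = -3.504
L/L_☉ = 10^(−0.4 × -3.504) = 25.21

L/L_☉ ≈ 25.2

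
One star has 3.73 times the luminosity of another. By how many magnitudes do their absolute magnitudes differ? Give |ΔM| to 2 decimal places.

Pogson: ΔM = −2.5 log₁₀(ratio) = −2.5 log₁₀(3.73) = −2.5 × 0.5717 = -1.429

|ΔM| ≈ 1.43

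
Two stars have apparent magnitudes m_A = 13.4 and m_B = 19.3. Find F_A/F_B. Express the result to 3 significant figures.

F_A/F_B ≈ 229

Magnitude difference = -5.9
Flux ratio = 10^(−0.4 Δm) = 10^(−0.4 × -5.9) = 10^2.360 = 229.1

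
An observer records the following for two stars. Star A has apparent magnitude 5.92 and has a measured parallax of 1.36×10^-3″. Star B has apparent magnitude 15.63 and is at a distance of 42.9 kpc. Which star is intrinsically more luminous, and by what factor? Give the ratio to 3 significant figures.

Star A is more luminous, by a factor of 2.25.

Star A: d = 1/p = 1/1.36×10^-3″ = 735.3 pc
Star A: M = m − 5 log₁₀ d + 5 = 5.92 − 5·2.8665 + 5 = -3.412
Star B: d = 42.9 kpc = 42900 pc
Star B: M = m − 5 log₁₀ d + 5 = 15.63 − 5·4.6325 + 5 = -2.532
ΔM = M_A − M_B = -3.412 − (-2.532) = -0.880; smaller M is more luminous → Star A.
L ratio = 10^(0.4 |ΔM|) = 10^0.352 = 2.249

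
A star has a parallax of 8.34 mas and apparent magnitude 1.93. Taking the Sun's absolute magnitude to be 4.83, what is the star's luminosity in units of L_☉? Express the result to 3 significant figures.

L/L_☉ ≈ 2080

d = 1/p = 1000/8.34 mas = 119.9 pc
M = m − 5 log₁₀ d + 5 = 1.93 − 5·2.0788 + 5 = -3.464
M − M_☉ = -3.464 − 4.83 = -8.294
L/L_☉ = 10^(−0.4 × -8.294) = 2078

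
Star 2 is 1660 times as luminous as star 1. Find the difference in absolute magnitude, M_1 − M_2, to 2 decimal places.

Pogson: ΔM = −2.5 log₁₀(ratio) = −2.5 log₁₀(1660) = −2.5 × 3.2201 = -8.050
Star 2 is brighter so has the smaller magnitude: M_1 − M_2 is positive.

M_1 − M_2 ≈ 8.05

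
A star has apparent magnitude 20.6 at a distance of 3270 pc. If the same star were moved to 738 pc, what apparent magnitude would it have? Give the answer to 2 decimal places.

Flux ∝ 1/d², so Δm = 5 log₁₀(d₂/d₁) = 5 log₁₀(738/3270) = -3.232
m₂ = m₁ + Δm = 20.6 + (-3.232) = 17.368

m ≈ 17.37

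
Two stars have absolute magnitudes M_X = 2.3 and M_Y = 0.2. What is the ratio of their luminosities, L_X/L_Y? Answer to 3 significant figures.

ΔM = M_X − M_Y = 2.1
L_X/L_Y = 10^(−0.4 ΔM) = 10^-0.840 = 0.1445

L_X/L_Y ≈ 0.145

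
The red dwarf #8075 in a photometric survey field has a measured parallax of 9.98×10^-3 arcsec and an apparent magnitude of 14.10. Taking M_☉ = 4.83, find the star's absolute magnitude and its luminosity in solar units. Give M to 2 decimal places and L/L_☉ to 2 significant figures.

M ≈ 9.10; L/L_☉ ≈ 0.020

d = 1/p = 1/9.98×10^-3″ = 100.2 pc
M = m − 5 log₁₀ d + 5 = 14.10 − 5·2.0009 + 5 = 9.096
M − M_☉ = 9.096 − 4.83 = 4.266
L/L_☉ = 10^(−0.4 × 4.266) = 0.01967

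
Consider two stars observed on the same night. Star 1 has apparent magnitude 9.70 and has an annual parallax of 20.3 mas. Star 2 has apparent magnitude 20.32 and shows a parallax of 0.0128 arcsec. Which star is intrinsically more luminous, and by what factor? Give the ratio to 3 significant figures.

Star 1 is more luminous, by a factor of 7040.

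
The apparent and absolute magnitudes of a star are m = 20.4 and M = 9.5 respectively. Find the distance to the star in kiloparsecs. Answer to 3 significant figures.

d ≈ 1.51 kpc

Distance modulus: m − M = 20.4 − (9.5) = 10.900
m − M = 5 log₁₀ d − 5
log₁₀ d = (m − M)/5 + 1 = 3.1800
d = 10^3.1800 = 1514 pc
= 1.514 kpc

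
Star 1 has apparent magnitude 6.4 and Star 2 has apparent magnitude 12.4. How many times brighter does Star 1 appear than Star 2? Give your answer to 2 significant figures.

Δm = 6.4 − (12.4) = -6.0
Flux ratio = 10^(−0.4 Δm) = 10^(−0.4 × -6.0) = 10^2.400 = 251.2

250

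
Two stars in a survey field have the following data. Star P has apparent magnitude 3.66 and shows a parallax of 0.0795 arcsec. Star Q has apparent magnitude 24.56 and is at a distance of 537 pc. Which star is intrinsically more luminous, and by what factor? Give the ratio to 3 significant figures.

Star P is more luminous, by a factor of 126000.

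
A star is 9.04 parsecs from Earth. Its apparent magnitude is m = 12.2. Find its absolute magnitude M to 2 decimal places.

M ≈ 12.42

5 log₁₀(d/10 pc) = 5 log₁₀(9.040) − 5 = -0.219
M = m − 5 log₁₀(d/10) = 12.2 + 0.219 = 12.419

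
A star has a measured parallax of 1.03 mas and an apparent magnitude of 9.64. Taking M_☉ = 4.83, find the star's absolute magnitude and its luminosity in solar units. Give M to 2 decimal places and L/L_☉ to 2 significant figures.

M ≈ -0.30; L/L_☉ ≈ 110

d = 1/p = 1000/1.03 mas = 970.9 pc
M = m − 5 log₁₀ d + 5 = 9.64 − 5·2.9872 + 5 = -0.296
M − M_☉ = -0.296 − 4.83 = -5.126
L/L_☉ = 10^(−0.4 × -5.126) = 112.3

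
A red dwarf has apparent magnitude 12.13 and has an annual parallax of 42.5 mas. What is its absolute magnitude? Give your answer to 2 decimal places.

p = 42.5 mas = 0.0425″ → d = 1/p = 23.53 pc
5 log₁₀(d/10 pc) = 5 log₁₀(23.53) − 5 = 1.858
M = m − 5 log₁₀(d/10) = 12.13 − 1.858 = 10.272

M ≈ 10.27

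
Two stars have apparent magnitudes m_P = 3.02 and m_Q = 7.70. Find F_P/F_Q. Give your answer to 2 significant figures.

Δm = 3.02 − (7.70) = -4.68
Flux ratio = 10^(−0.4 Δm) = 10^(−0.4 × -4.68) = 10^1.872 = 74.47

F_P/F_Q ≈ 74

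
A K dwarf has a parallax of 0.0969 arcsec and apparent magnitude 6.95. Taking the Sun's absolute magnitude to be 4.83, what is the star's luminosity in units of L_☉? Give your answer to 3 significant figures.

L/L_☉ ≈ 0.151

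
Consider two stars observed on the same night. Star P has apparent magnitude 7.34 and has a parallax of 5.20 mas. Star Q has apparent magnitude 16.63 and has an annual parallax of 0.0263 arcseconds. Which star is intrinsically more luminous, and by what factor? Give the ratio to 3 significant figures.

Star P: p = 5.20 mas = 5.20×10^-3″ → d = 1/p = 192.3 pc
Star P: M = m − 5 log₁₀ d + 5 = 7.34 − 5·2.2840 + 5 = 0.920
Star Q: d = 1/p = 1/0.0263″ = 38.02 pc
Star Q: M = m − 5 log₁₀ d + 5 = 16.63 − 5·1.5800 + 5 = 13.730
ΔM = M_P − M_Q = 0.920 − (13.730) = -12.810; smaller M is more luminous → Star P.
L ratio = 10^(0.4 |ΔM|) = 10^5.124 = 133000

Star P is more luminous, by a factor of 133000.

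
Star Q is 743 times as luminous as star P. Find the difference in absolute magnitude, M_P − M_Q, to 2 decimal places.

Pogson: ΔM = −2.5 log₁₀(ratio) = −2.5 log₁₀(743) = −2.5 × 2.8710 = -7.177
Star Q is brighter so has the smaller magnitude: M_P − M_Q is positive.

M_P − M_Q ≈ 7.18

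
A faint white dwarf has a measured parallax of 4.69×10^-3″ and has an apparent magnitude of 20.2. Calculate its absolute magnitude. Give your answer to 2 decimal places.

M ≈ 13.56

d = 1/p = 1/4.69×10^-3″ = 213.2 pc
5 log₁₀(d/10 pc) = 5 log₁₀(213.2) − 5 = 6.644
M = m − 5 log₁₀(d/10) = 20.2 − 6.644 = 13.556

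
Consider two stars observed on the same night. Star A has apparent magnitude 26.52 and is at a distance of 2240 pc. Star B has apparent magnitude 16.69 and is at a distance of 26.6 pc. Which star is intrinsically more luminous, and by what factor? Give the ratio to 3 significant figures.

Star B is more luminous, by a factor of 1.21.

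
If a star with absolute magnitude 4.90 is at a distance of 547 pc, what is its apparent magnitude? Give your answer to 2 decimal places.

m ≈ 13.59

m = M + 5 log₁₀ d − 5 = 4.90 + 5·2.7380 − 5 = 13.590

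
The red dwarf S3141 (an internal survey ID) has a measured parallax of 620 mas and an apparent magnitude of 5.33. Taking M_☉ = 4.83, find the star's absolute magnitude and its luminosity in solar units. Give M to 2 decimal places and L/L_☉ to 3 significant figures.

M ≈ 9.29; L/L_☉ ≈ 0.0164

d = 1/p = 1000/620 mas = 1.613 pc
M = m − 5 log₁₀ d + 5 = 5.33 − 5·0.2076 + 5 = 9.292
M − M_☉ = 9.292 − 4.83 = 4.462
L/L_☉ = 10^(−0.4 × 4.462) = 0.01641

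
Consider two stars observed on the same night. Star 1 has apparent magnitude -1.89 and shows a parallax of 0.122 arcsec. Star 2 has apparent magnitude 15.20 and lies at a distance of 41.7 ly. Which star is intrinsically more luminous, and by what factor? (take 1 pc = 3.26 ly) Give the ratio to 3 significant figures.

Star 1: d = 1/p = 1/0.122″ = 8.197 pc
Star 1: M = m − 5 log₁₀ d + 5 = -1.89 − 5·0.9136 + 5 = -1.458
Star 2: d = 41.7 ly / 3.26 = 12.79 pc
Star 2: M = m − 5 log₁₀ d + 5 = 15.20 − 5·1.1069 + 5 = 14.665
ΔM = M_1 − M_2 = -1.458 − (14.665) = -16.124; smaller M is more luminous → Star 1.
L ratio = 10^(0.4 |ΔM|) = 10^6.449 = 2.815×10^6

Star 1 is more luminous, by a factor of 2.81×10^6.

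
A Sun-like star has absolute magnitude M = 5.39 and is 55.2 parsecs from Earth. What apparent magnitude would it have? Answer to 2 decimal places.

m ≈ 9.10

m = M + 5 log₁₀ d − 5 = 5.39 + 5·1.7419 − 5 = 9.100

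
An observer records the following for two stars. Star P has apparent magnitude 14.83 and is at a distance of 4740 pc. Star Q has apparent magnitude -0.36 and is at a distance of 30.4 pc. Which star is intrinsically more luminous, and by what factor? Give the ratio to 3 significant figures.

Star Q is more luminous, by a factor of 49.0.

Star P: M = m − 5 log₁₀ d + 5 = 14.83 − 5·3.6758 + 5 = 1.451
Star Q: M = m − 5 log₁₀ d + 5 = -0.36 − 5·1.4829 + 5 = -2.774
ΔM = M_P − M_Q = 1.451 − (-2.774) = 4.225; smaller M is more luminous → Star Q.
L ratio = 10^(0.4 |ΔM|) = 10^1.690 = 49.00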